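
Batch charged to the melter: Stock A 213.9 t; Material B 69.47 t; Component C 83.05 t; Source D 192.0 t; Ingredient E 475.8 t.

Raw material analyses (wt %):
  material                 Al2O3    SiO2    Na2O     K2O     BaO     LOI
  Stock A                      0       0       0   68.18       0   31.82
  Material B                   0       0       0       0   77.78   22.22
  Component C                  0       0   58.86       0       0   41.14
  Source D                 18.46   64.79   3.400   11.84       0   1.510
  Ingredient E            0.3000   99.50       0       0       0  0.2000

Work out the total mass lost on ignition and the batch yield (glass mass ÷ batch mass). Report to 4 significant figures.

Each numeric step holds full float precision at each step — in-progress results are displayed with 4-significant-figure rounding on the page; every reported figure is rounded just once. All derived quantities, including five oxide percentages, the totals, glass mass, the yield, LOI, are carried from the batch weights per 912.7 t of glass at full precision precisely as stated by the question or the answer.
LOI of each material in turn:
  Stock A: 213.9 × 0.3182 = 68.06 t
  Material B: 69.47 × 0.2222 = 15.44 t
  Component C: 83.05 × 0.4114 = 34.17 t
  Source D: 192.0 × 0.01510 = 2.899 t
  Ingredient E: 475.8 × 0.002000 = 0.9516 t
Total LOI = 121.5 t
Glass = batch − LOI = 1034 − 121.5 = 912.7 t

LOI loss = 121.5 t; glass = 912.7 t; yield = 88.25%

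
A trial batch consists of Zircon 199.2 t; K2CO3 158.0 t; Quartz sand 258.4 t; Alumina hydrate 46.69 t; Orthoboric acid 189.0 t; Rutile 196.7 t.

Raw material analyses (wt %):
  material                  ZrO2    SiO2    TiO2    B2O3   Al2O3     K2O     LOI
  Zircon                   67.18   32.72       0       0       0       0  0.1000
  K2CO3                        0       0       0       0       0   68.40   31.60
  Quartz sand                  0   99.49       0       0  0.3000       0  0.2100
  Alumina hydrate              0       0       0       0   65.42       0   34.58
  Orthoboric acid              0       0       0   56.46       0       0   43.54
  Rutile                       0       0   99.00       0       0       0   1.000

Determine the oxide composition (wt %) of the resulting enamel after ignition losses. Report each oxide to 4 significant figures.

Full precision is held from start to finish — intermediates appear, rounded to four significant digits, as written. A single rounding finalizes every reported figure — the derived quantities are rebuilt in full precision (net glass mass, six oxide percentages, the yield, the totals, LOI) starting from the weights for 896.9 t of glass, as written in problem or answer.
What the batch supplies per oxide:
  ZrO2: 199.2·0.6718 = 133.8 t
  SiO2: 199.2·0.3272 + 258.4·0.9949 = 322.3 t
  TiO2: 196.7·0.9900 = 194.7 t
  B2O3: 189.0·0.5646 = 106.7 t
  Al2O3: 258.4·0.003000 + 46.69·0.6542 = 31.32 t
  K2O: 158.0·0.6840 = 108.1 t
LOI: 199.2·0.001000 + 158.0·0.3160 + 258.4·0.002100 + 46.69·0.3458 + 189.0·0.4354 + 196.7·0.01000 = 151.1 t
The glass mass, total less LOI, = 1048 − 151.1 = 896.9 t (= Σ oxide masses)
percent by weight: oxide/glass ×100

Glass mass = 896.9 t (batch 1048 − LOI 151.1).
Composition: ZrO2 14.92%, SiO2 35.93%, TiO2 21.71%, B2O3 11.90%, Al2O3 3.492%, K2O 12.05%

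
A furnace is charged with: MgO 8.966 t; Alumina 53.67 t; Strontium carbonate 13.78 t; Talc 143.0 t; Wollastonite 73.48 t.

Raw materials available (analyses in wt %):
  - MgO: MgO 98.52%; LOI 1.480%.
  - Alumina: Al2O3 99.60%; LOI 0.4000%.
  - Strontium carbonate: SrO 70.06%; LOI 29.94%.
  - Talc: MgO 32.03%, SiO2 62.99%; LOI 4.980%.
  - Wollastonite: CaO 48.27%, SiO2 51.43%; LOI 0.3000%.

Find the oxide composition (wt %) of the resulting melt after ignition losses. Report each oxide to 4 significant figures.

Glass mass = 281.1 t (batch 292.9 − LOI 11.81).
Composition: SrO 3.435%, Al2O3 19.02%, MgO 19.44%, CaO 12.62%, SiO2 45.49%

The whole derivation keeps full float precision end to end; values along the way are printed (rounded to 4 significant figures) between the steps — a single rounding yields every reported result; the derived quantities, which include glass mass, ignition loss, the totals, yield, the five compositions, are re-derived at exact precision, as given in either problem or answer, from the weighed amounts at 281.1 t of glass.
Per-oxide mass from batch:
  SrO: 13.78·0.7006 = 9.654 t
  Al2O3: 53.67·0.9960 = 53.46 t
  MgO: 8.966·0.9852 + 143.0·0.3203 = 54.64 t
  CaO: 73.48·0.4827 = 35.47 t
  SiO2: 143.0·0.6299 + 73.48·0.5143 = 127.9 t
LOI: 8.966·0.01480 + 53.67·0.004000 + 13.78·0.2994 + 143.0·0.04980 + 73.48·0.003000 = 11.81 t
batch − LOI leaves glass = 292.9 − 11.81 = 281.1 t (= Σ oxide masses)
percent share: oxide ÷ glass, ×100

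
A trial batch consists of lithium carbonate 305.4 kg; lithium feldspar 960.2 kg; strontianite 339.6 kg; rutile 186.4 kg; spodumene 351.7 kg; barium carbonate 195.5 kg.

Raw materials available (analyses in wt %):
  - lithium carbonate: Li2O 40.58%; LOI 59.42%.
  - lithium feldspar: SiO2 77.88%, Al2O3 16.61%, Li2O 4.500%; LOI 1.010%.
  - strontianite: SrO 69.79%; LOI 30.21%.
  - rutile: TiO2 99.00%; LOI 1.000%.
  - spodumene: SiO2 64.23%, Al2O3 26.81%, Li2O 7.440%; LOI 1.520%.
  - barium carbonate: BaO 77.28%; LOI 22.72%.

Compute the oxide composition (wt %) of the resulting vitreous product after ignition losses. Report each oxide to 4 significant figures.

Glass mass = 1993 kg (batch 2339 − LOI 345.4).
Composition: SiO2 48.85%, Al2O3 12.73%, SrO 11.89%, Li2O 9.697%, TiO2 9.257%, BaO 7.579%

All arithmetic keeps exact precision end to end; values along the way appear rounded to 4 significant figures across the worked steps — a single rounding produces each reported number — the derived quantities are re-derived using the weight values for 1993 kg of glass in full float precision (totals, the six compositions, glass mass, the yield, ignition loss), as quoted within the question or the answer.
Delivered oxide masses:
  SiO2: 960.2·0.7788 + 351.7·0.6423 = 973.7 kg
  Al2O3: 960.2·0.1661 + 351.7·0.2681 = 253.8 kg
  SrO: 339.6·0.6979 = 237.0 kg
  Li2O: 305.4·0.4058 + 960.2·0.04500 + 351.7·0.07440 = 193.3 kg
  TiO2: 186.4·0.9900 = 184.5 kg
  BaO: 195.5·0.7728 = 151.1 kg
LOI: 305.4·0.5942 + 960.2·0.01010 + 339.6·0.3021 + 186.4·0.01000 + 351.7·0.01520 + 195.5·0.2272 = 345.4 kg
Glass mass = batch − LOI = 2339 − 345.4 = 1993 kg (equal to the oxide-mass sum)
wt % = 100 × oxide mass / glass mass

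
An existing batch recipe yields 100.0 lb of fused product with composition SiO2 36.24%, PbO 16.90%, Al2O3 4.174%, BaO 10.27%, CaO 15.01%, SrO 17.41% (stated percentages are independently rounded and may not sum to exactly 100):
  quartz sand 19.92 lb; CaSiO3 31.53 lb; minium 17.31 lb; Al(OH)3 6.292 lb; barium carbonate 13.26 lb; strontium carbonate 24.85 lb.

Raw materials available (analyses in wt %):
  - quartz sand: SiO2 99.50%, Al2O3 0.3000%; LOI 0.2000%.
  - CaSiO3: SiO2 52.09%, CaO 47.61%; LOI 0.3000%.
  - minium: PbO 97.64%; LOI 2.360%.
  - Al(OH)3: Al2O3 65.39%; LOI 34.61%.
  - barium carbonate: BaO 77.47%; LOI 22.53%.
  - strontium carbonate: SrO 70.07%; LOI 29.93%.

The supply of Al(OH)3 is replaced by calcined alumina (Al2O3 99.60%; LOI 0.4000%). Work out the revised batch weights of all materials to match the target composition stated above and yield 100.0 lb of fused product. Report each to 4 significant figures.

Revised batch per 100.0 lb fused product:
  quartz sand: 19.92 lb
  CaSiO3: 31.53 lb
  minium: 17.31 lb
  calcined alumina: 4.131 lb
  barium carbonate: 13.26 lb
  strontium carbonate: 24.85 lb
Total batch = 111.0 lb; LOI loss = 10.98 lb

All arithmetic holds full float precision all the way through — values along the way are shown (rounded to 4 significant digits) in the printout. Every reported number receives exactly one rounding — all derived quantities (glass mass, LOI, the six compositions, yield, totals) are computed starting from the weights for 100.0 lb of glass at exact precision as given in the problem or answer text.
Target masses of each oxide per 100.0 lb fused product:
  SiO2: 36.24% × 100.0 = 36.24 lb
  PbO: 16.90% × 100.0 = 16.90 lb
  Al2O3: 4.174% × 100.0 = 4.174 lb
  BaO: 10.27% × 100.0 = 10.27 lb
  CaO: 15.01% × 100.0 = 15.01 lb
  SrO: 17.41% × 100.0 = 17.41 lb
A balance pass over the oxides, working from each reported weight, on the stated basis (delivered sums recover each target modulo rounding of the values):
  SiO2: 19.92·0.9950 + 31.53·0.5209 = 36.24 lb (target 36.24 lb)
  PbO: 17.31·0.9764 = 16.90 lb (target 16.90 lb)
  Al2O3: 19.92·0.003000 + 4.131·0.9960 = 4.174 lb (target 4.174 lb)
  BaO: 13.26·0.7747 = 10.27 lb (target 10.27 lb)
  CaO: 31.53·0.4761 = 15.01 lb (target 15.01 lb)
  SrO: 24.85·0.7007 = 17.41 lb (target 17.41 lb)
Consistency of the glass mass: whole batch net of LOI = 100.0 lb (per-oxide target masses sum to 100.0 lb; against the stated basis, 100.0 lb — any gap is answer rounding).
Whole-batch sum: Σ batch = 111.0 lb; loss to ignition Σ batch·LOI = 10.98 lb; as yield: glass ÷ batch → 90.10%.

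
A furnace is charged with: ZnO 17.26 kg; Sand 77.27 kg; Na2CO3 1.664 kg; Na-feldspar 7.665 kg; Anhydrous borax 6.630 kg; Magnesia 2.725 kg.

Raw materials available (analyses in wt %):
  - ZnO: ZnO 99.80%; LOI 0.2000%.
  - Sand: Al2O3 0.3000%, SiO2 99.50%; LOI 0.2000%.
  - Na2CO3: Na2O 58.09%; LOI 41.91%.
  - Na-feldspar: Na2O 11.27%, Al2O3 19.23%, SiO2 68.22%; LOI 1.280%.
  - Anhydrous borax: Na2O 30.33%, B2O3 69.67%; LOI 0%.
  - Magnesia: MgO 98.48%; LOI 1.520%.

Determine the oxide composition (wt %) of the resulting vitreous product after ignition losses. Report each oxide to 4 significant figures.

Values along the way appear, rounded to four significant digits, on the page; every computation maintains full float precision at each step. Each reported figure is rounded once only; derived quantities (totals, net glass mass, yield, LOI, six oxide percentages) are recomputed at full precision using the weight values at 112.2 kg of glass, exactly as printed in either problem or answer.
What the batch supplies per oxide:
  ZnO: 17.26·0.9980 = 17.23 kg
  MgO: 2.725·0.9848 = 2.684 kg
  Na2O: 1.664·0.5809 + 7.665·0.1127 + 6.630·0.3033 = 3.841 kg
  Al2O3: 77.27·0.003000 + 7.665·0.1923 = 1.706 kg
  B2O3: 6.630·0.6967 = 4.619 kg
  SiO2: 77.27·0.9950 + 7.665·0.6822 = 82.11 kg
LOI: 17.26·0.002000 + 77.27·0.002000 + 1.664·0.4191 + 7.665·0.01280 + 2.725·0.01520 = 1.026 kg
Glass mass = batch − LOI = 113.2 − 1.026 = 112.2 kg (= Σ oxide masses)
each wt % is 100 × oxide ÷ glass

Glass mass = 112.2 kg (batch 113.2 − LOI 1.026).
Composition: ZnO 15.35%, MgO 2.392%, Na2O 3.424%, Al2O3 1.520%, B2O3 4.117%, SiO2 73.19%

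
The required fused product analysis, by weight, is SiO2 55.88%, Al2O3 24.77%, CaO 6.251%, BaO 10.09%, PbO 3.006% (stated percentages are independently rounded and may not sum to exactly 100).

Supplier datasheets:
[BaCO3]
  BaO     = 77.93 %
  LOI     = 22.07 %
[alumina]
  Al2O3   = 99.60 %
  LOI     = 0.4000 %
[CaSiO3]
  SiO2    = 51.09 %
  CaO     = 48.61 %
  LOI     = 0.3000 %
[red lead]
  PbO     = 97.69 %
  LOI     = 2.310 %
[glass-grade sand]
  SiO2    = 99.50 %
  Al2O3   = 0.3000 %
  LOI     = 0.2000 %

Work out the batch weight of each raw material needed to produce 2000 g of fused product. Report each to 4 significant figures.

Values along the way are displayed with 4-significant-figure rounding at each printed step — every computation holds full precision in every operation — every reported value undergoes a single rounding. All derived quantities (net glass mass, yield, the five compositions, LOI, totals) are recomputed from the weighed amounts on 2000 g of glass at exact precision as they appear in problem or answer.
The oxide mass targets at 2000 g fused product:
  SiO2: 55.88% × 2000 = 1118 g
  Al2O3: 24.77% × 2000 = 495.4 g
  CaO: 6.251% × 2000 = 125.0 g
  BaO: 10.09% × 2000 = 201.8 g
  PbO: 3.006% × 2000 = 60.12 g
Balance tally, oxide-wise, using the reported weights, against the basis in use (sum by sum, the targets are met net of answer rounding effects):
  SiO2: 257.2·0.5109 + 991.2·0.9950 = 1118 g (target 1118 g)
  Al2O3: 494.4·0.9960 + 991.2·0.003000 = 495.4 g (target 495.4 g)
  CaO: 257.2·0.4861 = 125.0 g (target 125.0 g)
  BaO: 259.0·0.7793 = 201.8 g (target 201.8 g)
  PbO: 61.54·0.9769 = 60.12 g (target 60.12 g)
The glass-mass cross-check: the batch minus its LOI: 2000 g (oxide target masses add up to 2000 g; versus the stated basis of 2000 g — differing by rounding only).
Total batch = Σ batch = 2063 g; the LOI term Σ batch·LOI equals 63.31 g; yield, glass over the total, = 96.93%.

Batch per 2000 g fused product:
  BaCO3: 259.0 g
  alumina: 494.4 g
  CaSiO3: 257.2 g
  red lead: 61.54 g
  glass-grade sand: 991.2 g
Total batch = 2063 g; LOI loss = 63.31 g; yield = 96.93%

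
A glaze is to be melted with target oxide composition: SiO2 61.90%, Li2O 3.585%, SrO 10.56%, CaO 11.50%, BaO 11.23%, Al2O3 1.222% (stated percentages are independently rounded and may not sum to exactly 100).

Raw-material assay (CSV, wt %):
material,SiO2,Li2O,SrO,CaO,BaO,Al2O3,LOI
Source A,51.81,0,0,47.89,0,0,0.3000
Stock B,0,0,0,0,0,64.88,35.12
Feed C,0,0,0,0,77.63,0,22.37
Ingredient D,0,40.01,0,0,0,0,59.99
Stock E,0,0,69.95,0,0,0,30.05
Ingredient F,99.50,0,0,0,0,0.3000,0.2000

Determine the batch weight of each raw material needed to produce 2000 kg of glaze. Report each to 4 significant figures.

Full float precision is maintained end to end; intermediates appear rounded off to 4 significant figures across the worked steps. Every reported result undergoes a single rounding — all derived quantities (six oxide percentages, glass mass, the yield, LOI, the totals) are re-derived from the batch weights per 2000 kg of glass in exact precision as set out in the question or the answer.
Target oxide masses per 2000 kg glaze:
  SiO2: 61.90% × 2000 = 1238 kg
  Li2O: 3.585% × 2000 = 71.70 kg
  SrO: 10.56% × 2000 = 211.2 kg
  CaO: 11.50% × 2000 = 230.0 kg
  BaO: 11.23% × 2000 = 224.6 kg
  Al2O3: 1.222% × 2000 = 24.44 kg
Mass-balance tally per oxide per the reported batch figures, for the quoted basis mass (delivered sums recover each target up to rounding of the answer):
  SiO2: 480.3·0.5181 + 994.1·0.9950 = 1238 kg (target 1238 kg)
  Li2O: 179.2·0.4001 = 71.70 kg (target 71.70 kg)
  SrO: 301.9·0.6995 = 211.2 kg (target 211.2 kg)
  CaO: 480.3·0.4789 = 230.0 kg (target 230.0 kg)
  BaO: 289.3·0.7763 = 224.6 kg (target 224.6 kg)
  Al2O3: 33.07·0.6488 + 994.1·0.003000 = 24.44 kg (target 24.44 kg)
Mass balance on the glass: total batch − LOI = 2000 kg (the targets, summed, come to 2000 kg; against the stated basis, 2000 kg — deltas are rounding alone).
Whole-batch sum: Σ batch = 2278 kg; the LOI term Σ batch·LOI equals 278.0 kg; yield: glass divided by total = 87.80%.

Batch per 2000 kg glaze:
  Source A: 480.3 kg
  Stock B: 33.07 kg
  Feed C: 289.3 kg
  Ingredient D: 179.2 kg
  Stock E: 301.9 kg
  Ingredient F: 994.1 kg
Total batch = 2278 kg; LOI loss = 278.0 kg; yield = 87.80%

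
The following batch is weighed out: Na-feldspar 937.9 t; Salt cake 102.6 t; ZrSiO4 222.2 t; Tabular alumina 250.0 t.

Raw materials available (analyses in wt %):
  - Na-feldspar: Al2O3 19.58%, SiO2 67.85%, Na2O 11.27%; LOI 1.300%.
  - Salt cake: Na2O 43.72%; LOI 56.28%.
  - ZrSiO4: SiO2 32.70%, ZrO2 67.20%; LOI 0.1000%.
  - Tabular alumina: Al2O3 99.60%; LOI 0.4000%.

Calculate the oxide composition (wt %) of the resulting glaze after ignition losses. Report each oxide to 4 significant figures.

Working values appear with 4-significant-figure rounding as written. Each numeric step keeps full float precision from first step to last; every reported result takes a single rounding. The derived quantities are carried using the weight values for 1442 t of glass at full float precision (the four compositions, yield, LOI, glass mass, totals), as written in problem or answer.
Delivered oxide masses:
  Al2O3: 937.9·0.1958 + 250.0·0.9960 = 432.6 t
  SiO2: 937.9·0.6785 + 222.2·0.3270 = 709.0 t
  Na2O: 937.9·0.1127 + 102.6·0.4372 = 150.6 t
  ZrO2: 222.2·0.6720 = 149.3 t
LOI: 937.9·0.01300 + 102.6·0.5628 + 222.2·0.001000 + 250.0·0.004000 = 71.16 t
Resulting glass, batch − LOI: 1513 − 71.16 = 1442 t (consistent with Σ oxide mass)
oxide / glass × 100 gives the wt %

Glass mass = 1442 t (batch 1513 − LOI 71.16).
Composition: Al2O3 30.01%, SiO2 49.19%, Na2O 10.44%, ZrO2 10.36%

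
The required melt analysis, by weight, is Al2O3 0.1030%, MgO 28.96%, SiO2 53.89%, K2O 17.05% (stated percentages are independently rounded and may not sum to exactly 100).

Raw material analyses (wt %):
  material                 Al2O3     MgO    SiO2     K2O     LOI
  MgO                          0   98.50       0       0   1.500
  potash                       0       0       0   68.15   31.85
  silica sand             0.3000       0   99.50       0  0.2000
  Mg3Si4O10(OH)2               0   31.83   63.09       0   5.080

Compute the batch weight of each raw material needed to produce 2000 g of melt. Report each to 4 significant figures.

Batch per 2000 g melt:
  MgO: 385.9 g
  potash: 500.4 g
  silica sand: 686.7 g
  Mg3Si4O10(OH)2: 625.4 g
Total batch = 2198 g; LOI loss = 198.3 g; yield = 90.98%

Intermediates are displayed (rounded to 4 significant figures) across the worked steps; exact precision is carried in every operation; every reported figure carries a single rounding — all derived quantities, which include the totals, net glass mass, four oxide percentages, ignition loss, yield, are carried in full float precision, precisely as stated by either problem or answer, using the weight values for 2000 g of glass.
Per-oxide target masses for 2000 g melt:
  Al2O3: 0.1030% × 2000 = 2.060 g
  MgO: 28.96% × 2000 = 579.2 g
  SiO2: 53.89% × 2000 = 1078 g
  K2O: 17.05% × 2000 = 341.0 g
Balance tally, oxide-wise, working from each reported weight, on the stated basis (sum by sum, the targets are met once rounding is allowed for):
  Al2O3: 686.7·0.003000 = 2.060 g (target 2.060 g)
  MgO: 385.9·0.9850 + 625.4·0.3183 = 579.2 g (target 579.2 g)
  SiO2: 686.7·0.9950 + 625.4·0.6309 = 1078 g (target 1078 g)
  K2O: 500.4·0.6815 = 341.0 g (target 341.0 g)
Consistency of the glass mass: total batch − LOI = 2000 g (targets for the oxides total 2000 g; basis as stated: 2000 g — differing by rounding only).
Adding the batch up: Σ batch = 2198 g; the LOI term Σ batch·LOI equals 198.3 g; as yield: glass ÷ batch → 90.98%.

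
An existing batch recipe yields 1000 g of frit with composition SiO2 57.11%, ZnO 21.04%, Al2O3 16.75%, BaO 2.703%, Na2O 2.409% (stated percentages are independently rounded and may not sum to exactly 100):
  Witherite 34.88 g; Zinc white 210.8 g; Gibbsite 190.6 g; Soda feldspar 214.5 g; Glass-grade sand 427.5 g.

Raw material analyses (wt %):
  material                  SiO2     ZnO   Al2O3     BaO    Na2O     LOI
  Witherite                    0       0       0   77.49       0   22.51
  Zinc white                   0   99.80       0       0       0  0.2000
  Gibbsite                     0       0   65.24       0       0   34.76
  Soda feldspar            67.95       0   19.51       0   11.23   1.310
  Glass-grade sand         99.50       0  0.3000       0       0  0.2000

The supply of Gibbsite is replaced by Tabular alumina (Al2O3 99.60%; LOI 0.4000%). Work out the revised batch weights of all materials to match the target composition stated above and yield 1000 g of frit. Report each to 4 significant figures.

Revised batch per 1000 g frit:
  Witherite: 34.88 g
  Zinc white: 210.8 g
  Tabular alumina: 124.9 g
  Soda feldspar: 214.5 g
  Glass-grade sand: 427.5 g
Total batch = 1013 g; LOI loss = 12.44 g

In-progress results are displayed rounded to 4 significant digits across the worked steps; all internal work holds full precision through every step. Each reported result undergoes a single rounding. All derived quantities are computed in full precision (yield, five oxide percentages, ignition loss, totals, net glass mass) from the weighed amounts for 1000 g of glass precisely as stated by the problem or answer text.
Oxide-by-oxide targets in 1000 g frit:
  SiO2: 57.11% × 1000 = 571.1 g
  ZnO: 21.04% × 1000 = 210.4 g
  Al2O3: 16.75% × 1000 = 167.5 g
  BaO: 2.703% × 1000 = 27.03 g
  Na2O: 2.409% × 1000 = 24.09 g
Per-oxide balance check given the weights on record, for the quoted basis mass (oxide sums agree with the targets once rounding is allowed for):
  SiO2: 214.5·0.6795 + 427.5·0.9950 = 571.1 g (target 571.1 g)
  ZnO: 210.8·0.9980 = 210.4 g (target 210.4 g)
  Al2O3: 124.9·0.9960 + 214.5·0.1951 + 427.5·0.003000 = 167.5 g (target 167.5 g)
  BaO: 34.88·0.7749 = 27.03 g (target 27.03 g)
  Na2O: 214.5·0.1123 = 24.09 g (target 24.09 g)
Glass-mass sanity pass: the batch minus its LOI: 1000 g (targets for the oxides total 1000 g; versus the stated basis of 1000 g — deltas are rounding alone).
Total batch = Σ batch = 1013 g; LOI loss = Σ batch·LOI = 12.44 g; yield = glass ÷ total batch = 98.77%.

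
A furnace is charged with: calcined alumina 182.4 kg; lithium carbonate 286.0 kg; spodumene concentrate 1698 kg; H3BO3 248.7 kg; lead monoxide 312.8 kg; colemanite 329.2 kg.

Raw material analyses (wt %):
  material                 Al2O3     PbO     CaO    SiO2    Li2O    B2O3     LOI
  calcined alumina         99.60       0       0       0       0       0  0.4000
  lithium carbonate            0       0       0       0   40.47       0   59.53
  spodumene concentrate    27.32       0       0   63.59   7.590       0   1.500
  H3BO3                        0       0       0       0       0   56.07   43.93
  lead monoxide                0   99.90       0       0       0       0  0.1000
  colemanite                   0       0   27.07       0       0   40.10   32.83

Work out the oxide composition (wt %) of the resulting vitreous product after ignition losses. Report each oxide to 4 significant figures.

Glass mass = 2643 kg (batch 3057 − LOI 414.1).
Composition: Al2O3 24.43%, PbO 11.82%, CaO 3.372%, SiO2 40.85%, Li2O 9.255%, B2O3 10.27%

The intermediate values are printed, with 4-significant-digit rounding, between the steps; every computation holds full float precision from first step to last; each reported result takes just one rounding. The derived quantities (totals, the yield, net glass mass, ignition loss, the six compositions) are re-derived from the weighed amounts per 2643 kg of glass in full float precision, as set out in question or answer.
Delivered oxide masses:
  Al2O3: 182.4·0.9960 + 1698·0.2732 = 645.6 kg
  PbO: 312.8·0.9990 = 312.5 kg
  CaO: 329.2·0.2707 = 89.11 kg
  SiO2: 1698·0.6359 = 1080 kg
  Li2O: 286.0·0.4047 + 1698·0.07590 = 244.6 kg
  B2O3: 248.7·0.5607 + 329.2·0.4010 = 271.5 kg
LOI: 182.4·0.004000 + 286.0·0.5953 + 1698·0.01500 + 248.7·0.4393 + 312.8·0.001000 + 329.2·0.3283 = 414.1 kg
Glass mass = batch − LOI = 3057 − 414.1 = 2643 kg (the oxide masses sum to this)
wt %: oxide over glass, times 100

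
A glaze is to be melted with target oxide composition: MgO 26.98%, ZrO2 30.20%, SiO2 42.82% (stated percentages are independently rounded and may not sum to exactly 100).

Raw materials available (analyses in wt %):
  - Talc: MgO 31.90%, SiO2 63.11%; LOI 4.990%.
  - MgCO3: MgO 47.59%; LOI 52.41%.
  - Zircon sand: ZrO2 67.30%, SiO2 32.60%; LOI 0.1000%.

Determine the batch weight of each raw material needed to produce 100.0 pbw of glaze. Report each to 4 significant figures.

Batch per 100.0 pbw glaze:
  Talc: 44.67 pbw
  MgCO3: 26.75 pbw
  Zircon sand: 44.87 pbw
Total batch = 116.3 pbw; LOI loss = 16.29 pbw; yield = 85.99%

Values along the way are shown, rounded to four significant digits, as written. Full precision is kept end to end; every reported value receives exactly one rounding. The derived quantities, which include the totals, LOI, three oxide percentages, net glass mass, the yield, are carried in exact precision, exactly as shown in either problem or answer, using the weight values for 100.0 pbw of glass.
Oxide mass targets, per 100.0 pbw glaze:
  MgO: 26.98% × 100.0 = 26.98 pbw
  ZrO2: 30.20% × 100.0 = 30.20 pbw
  SiO2: 42.82% × 100.0 = 42.82 pbw
Checking each oxide sum using the reported weights, on the stated basis (delivered sums recover each target given rounding of the digits):
  MgO: 44.67·0.3190 + 26.75·0.4759 = 26.98 pbw (target 26.98 pbw)
  ZrO2: 44.87·0.6730 = 30.20 pbw (target 30.20 pbw)
  SiO2: 44.67·0.6311 + 44.87·0.3260 = 42.82 pbw (target 42.82 pbw)
Glass-mass bookkeeping: the batch minus its LOI: 100.0 pbw (oxide target masses add up to 100.0 pbw; versus the stated basis of 100.0 pbw — any gap is answer rounding).
Adding the batch up: Σ batch = 116.3 pbw; loss to ignition Σ batch·LOI = 16.29 pbw; yield: glass divided by total = 85.99%.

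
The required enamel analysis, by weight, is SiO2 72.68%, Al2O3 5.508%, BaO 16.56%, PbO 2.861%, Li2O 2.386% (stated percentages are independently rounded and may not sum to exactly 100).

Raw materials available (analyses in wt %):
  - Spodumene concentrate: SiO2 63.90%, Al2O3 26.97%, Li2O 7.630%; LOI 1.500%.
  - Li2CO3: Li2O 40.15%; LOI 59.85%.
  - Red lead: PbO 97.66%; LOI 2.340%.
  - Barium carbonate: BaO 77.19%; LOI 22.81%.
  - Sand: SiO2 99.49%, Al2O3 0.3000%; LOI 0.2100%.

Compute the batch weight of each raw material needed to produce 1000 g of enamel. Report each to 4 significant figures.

In-progress results are displayed with 4-significant-digit rounding within the worked lines — full precision is held at each step; each reported result takes exactly one rounding — the derived quantities are rebuilt in exact precision (the totals, net glass mass, the five compositions, LOI, yield) from the weighed amounts on 1000 g of glass as given in problem or answer.
Target masses of each oxide per 1000 g enamel:
  SiO2: 72.68% × 1000 = 726.8 g
  Al2O3: 5.508% × 1000 = 55.08 g
  BaO: 16.56% × 1000 = 165.6 g
  PbO: 2.861% × 1000 = 28.61 g
  Li2O: 2.386% × 1000 = 23.86 g
Checking each oxide sum on the weights just shown, under the basis named above (delivered sums recover each target given rounding of the digits):
  SiO2: 197.5·0.6390 + 603.7·0.9949 = 726.8 g (target 726.8 g)
  Al2O3: 197.5·0.2697 + 603.7·0.003000 = 55.08 g (target 55.08 g)
  BaO: 214.5·0.7719 = 165.6 g (target 165.6 g)
  PbO: 29.30·0.9766 = 28.61 g (target 28.61 g)
  Li2O: 197.5·0.07630 + 21.89·0.4015 = 23.86 g (target 23.86 g)
Glass-mass sanity pass: total batch − LOI = 999.9 g (per-oxide target masses sum to 1000 g; against the stated basis, 1000 g — gaps are rounding artifacts).
Batch grand total — Σ batch = 1067 g; LOI removed, Σ of batch·LOI: 66.94 g; the yield ratio, glass ÷ batch: 93.73%.

Batch per 1000 g enamel:
  Spodumene concentrate: 197.5 g
  Li2CO3: 21.89 g
  Red lead: 29.30 g
  Barium carbonate: 214.5 g
  Sand: 603.7 g
Total batch = 1067 g; LOI loss = 66.94 g; yield = 93.73%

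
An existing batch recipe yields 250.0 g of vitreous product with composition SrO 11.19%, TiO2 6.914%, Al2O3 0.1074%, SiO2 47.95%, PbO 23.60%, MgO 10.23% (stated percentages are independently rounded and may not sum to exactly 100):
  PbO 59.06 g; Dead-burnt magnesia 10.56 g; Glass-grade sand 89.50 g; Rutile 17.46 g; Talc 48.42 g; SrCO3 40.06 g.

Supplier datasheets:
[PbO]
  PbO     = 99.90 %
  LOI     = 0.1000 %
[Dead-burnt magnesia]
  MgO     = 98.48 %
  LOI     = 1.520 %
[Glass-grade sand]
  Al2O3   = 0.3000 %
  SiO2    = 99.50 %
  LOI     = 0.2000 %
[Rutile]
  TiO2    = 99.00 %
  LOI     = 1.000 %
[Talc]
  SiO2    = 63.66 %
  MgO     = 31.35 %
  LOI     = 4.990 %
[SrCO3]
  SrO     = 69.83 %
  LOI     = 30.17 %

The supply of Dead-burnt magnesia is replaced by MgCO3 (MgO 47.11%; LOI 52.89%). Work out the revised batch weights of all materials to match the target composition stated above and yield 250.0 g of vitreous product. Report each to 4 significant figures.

Rounding to four significant figures governs each intermediate as printed — exact precision is carried at all times. Each reported figure is rounded only once; the derived quantities are carried at full precision (net glass mass, the totals, ignition loss, the six compositions, the yield) from the weighed amounts for 250.0 g of glass, as they appear in the question or the answer.
Oxide mass targets, per 250.0 g vitreous product:
  SrO: 11.19% × 250.0 = 27.98 g
  TiO2: 6.914% × 250.0 = 17.28 g
  Al2O3: 0.1074% × 250.0 = 0.2685 g
  SiO2: 47.95% × 250.0 = 119.9 g
  PbO: 23.60% × 250.0 = 59.00 g
  MgO: 10.23% × 250.0 = 25.58 g
Verifying the oxide balance with the batch weights as given, relative to the basis at hand (sums match the target masses exact up to rounding of places):
  SrO: 40.06·0.6983 = 27.97 g (target 27.98 g)
  TiO2: 17.46·0.9900 = 17.29 g (target 17.28 g)
  Al2O3: 89.50·0.003000 = 0.2685 g (target 0.2685 g)
  SiO2: 89.50·0.9950 + 48.42·0.6366 = 119.9 g (target 119.9 g)
  PbO: 59.06·0.9990 = 59.00 g (target 59.00 g)
  MgO: 22.07·0.4711 + 48.42·0.3135 = 25.58 g (target 25.58 g)
Auditing the glass mass value: total charge less LOI = 250.0 g (summing oxide targets gives 250.0 g; against the stated basis, 250.0 g — any gap is answer rounding).
Total batch = Σ batch = 276.6 g; Σ batch·LOI gives LOI loss = 26.59 g; as yield: glass ÷ batch → 90.39%.

Revised batch per 250.0 g vitreous product:
  PbO: 59.06 g
  MgCO3: 22.07 g
  Glass-grade sand: 89.50 g
  Rutile: 17.46 g
  Talc: 48.42 g
  SrCO3: 40.06 g
Total batch = 276.6 g; LOI loss = 26.59 g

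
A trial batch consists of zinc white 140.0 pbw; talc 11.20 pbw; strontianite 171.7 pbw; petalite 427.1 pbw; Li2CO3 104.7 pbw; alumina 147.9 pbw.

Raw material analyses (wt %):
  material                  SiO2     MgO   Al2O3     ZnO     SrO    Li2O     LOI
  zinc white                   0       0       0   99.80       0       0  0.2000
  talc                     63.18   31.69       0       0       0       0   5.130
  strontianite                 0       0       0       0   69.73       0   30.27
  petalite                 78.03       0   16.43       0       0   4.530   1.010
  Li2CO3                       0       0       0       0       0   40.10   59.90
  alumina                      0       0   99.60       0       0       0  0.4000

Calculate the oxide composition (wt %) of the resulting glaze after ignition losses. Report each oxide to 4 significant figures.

Glass mass = 882.2 pbw (batch 1003 − LOI 120.4).
Composition: SiO2 38.58%, MgO 0.4023%, Al2O3 24.65%, ZnO 15.84%, SrO 13.57%, Li2O 6.953%

Values along the way appear, rounded to 4 significant digits, when written out; each numeric step maintains exact precision at all times; a single rounding finalizes each reported figure — derived quantities (LOI, the totals, glass mass, yield, the six compositions) are re-derived at exact precision from the weighed amounts for 882.2 pbw of glass, exactly as printed in the problem or the answer.
Mass of each oxide from the mix:
  SiO2: 11.20·0.6318 + 427.1·0.7803 = 340.3 pbw
  MgO: 11.20·0.3169 = 3.549 pbw
  Al2O3: 427.1·0.1643 + 147.9·0.9960 = 217.5 pbw
  ZnO: 140.0·0.9980 = 139.7 pbw
  SrO: 171.7·0.6973 = 119.7 pbw
  Li2O: 427.1·0.04530 + 104.7·0.4010 = 61.33 pbw
LOI: 140.0·0.002000 + 11.20·0.05130 + 171.7·0.3027 + 427.1·0.01010 + 104.7·0.5990 + 147.9·0.004000 = 120.4 pbw
Glass = total batch minus LOI = 1003 − 120.4 = 882.2 pbw (matching Σ of the oxides)
wt % = 100 × oxide mass / glass mass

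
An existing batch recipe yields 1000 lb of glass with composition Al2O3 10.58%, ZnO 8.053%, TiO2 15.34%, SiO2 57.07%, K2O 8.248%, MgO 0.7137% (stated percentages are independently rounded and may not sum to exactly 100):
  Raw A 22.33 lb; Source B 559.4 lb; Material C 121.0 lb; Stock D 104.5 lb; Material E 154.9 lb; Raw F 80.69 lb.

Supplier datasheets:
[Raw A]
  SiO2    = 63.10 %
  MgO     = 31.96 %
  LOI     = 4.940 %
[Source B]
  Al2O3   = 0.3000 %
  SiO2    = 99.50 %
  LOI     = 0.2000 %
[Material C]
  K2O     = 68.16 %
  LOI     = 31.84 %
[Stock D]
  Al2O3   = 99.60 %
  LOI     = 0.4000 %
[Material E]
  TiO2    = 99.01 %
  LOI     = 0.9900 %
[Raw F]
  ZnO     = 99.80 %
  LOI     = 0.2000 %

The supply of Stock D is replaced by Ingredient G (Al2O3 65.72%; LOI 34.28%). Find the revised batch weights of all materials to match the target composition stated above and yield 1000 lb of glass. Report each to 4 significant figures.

Revised batch per 1000 lb glass:
  Raw A: 22.33 lb
  Source B: 559.4 lb
  Material C: 121.0 lb
  Ingredient G: 158.4 lb
  Material E: 154.9 lb
  Raw F: 80.69 lb
Total batch = 1097 lb; LOI loss = 96.74 lb

Every computation maintains exact precision at all times. Values along the way are shown (rounded to 4 significant digits) in the printout. Each reported number takes a single rounding; the derived quantities, including the totals, LOI, six oxide percentages, glass mass, the yield, are rebuilt from the weighed amounts per 1000 lb of glass at full float precision, as set out in question or answer.
Target masses of each oxide per 1000 lb glass:
  Al2O3: 10.58% × 1000 = 105.8 lb
  ZnO: 8.053% × 1000 = 80.53 lb
  TiO2: 15.34% × 1000 = 153.4 lb
  SiO2: 57.07% × 1000 = 570.7 lb
  K2O: 8.248% × 1000 = 82.48 lb
  MgO: 0.7137% × 1000 = 7.137 lb
Mass-balance tally per oxide applying the batch weights above, relative to the basis at hand (delivered sums recover each target given rounding of the digits):
  Al2O3: 559.4·0.003000 + 158.4·0.6572 = 105.8 lb (target 105.8 lb)
  ZnO: 80.69·0.9980 = 80.53 lb (target 80.53 lb)
  TiO2: 154.9·0.9901 = 153.4 lb (target 153.4 lb)
  SiO2: 22.33·0.6310 + 559.4·0.9950 = 570.7 lb (target 570.7 lb)
  K2O: 121.0·0.6816 = 82.47 lb (target 82.48 lb)
  MgO: 22.33·0.3196 = 7.137 lb (target 7.137 lb)
Glass-mass bookkeeping: total charge less LOI = 1000 lb (per-oxide target masses sum to 1000 lb; stated basis 1000 lb — any gap is answer rounding).
Batch grand total — Σ batch = 1097 lb; ignition loss, Σ(batch × LOI) = 96.74 lb; glass ÷ batch gives a yield of 91.18%.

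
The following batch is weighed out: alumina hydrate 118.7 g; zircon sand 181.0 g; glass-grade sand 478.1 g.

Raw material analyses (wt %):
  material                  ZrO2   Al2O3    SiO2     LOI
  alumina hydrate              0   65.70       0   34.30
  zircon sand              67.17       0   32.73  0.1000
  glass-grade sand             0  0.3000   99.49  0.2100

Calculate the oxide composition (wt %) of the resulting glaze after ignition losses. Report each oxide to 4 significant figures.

Glass mass = 735.9 g (batch 777.8 − LOI 41.90).
Composition: ZrO2 16.52%, Al2O3 10.79%, SiO2 72.69%

The working math maintains full float precision throughout — the intermediate values are printed, with 4-significant-digit rounding, when written out; every reported value is rounded only once — the derived quantities are recomputed from the weighed amounts for 735.9 g of glass at full float precision (three oxide percentages, the yield, totals, ignition loss, glass mass) as quoted within the question or the answer.
Mass of each oxide from the mix:
  ZrO2: 181.0·0.6717 = 121.6 g
  Al2O3: 118.7·0.6570 + 478.1·0.003000 = 79.42 g
  SiO2: 181.0·0.3273 + 478.1·0.9949 = 534.9 g
LOI: 118.7·0.3430 + 181.0·0.001000 + 478.1·0.002100 = 41.90 g
Glass mass = batch − LOI = 777.8 − 41.90 = 735.9 g (equal to the oxide-mass sum)
each wt % is 100 × oxide ÷ glass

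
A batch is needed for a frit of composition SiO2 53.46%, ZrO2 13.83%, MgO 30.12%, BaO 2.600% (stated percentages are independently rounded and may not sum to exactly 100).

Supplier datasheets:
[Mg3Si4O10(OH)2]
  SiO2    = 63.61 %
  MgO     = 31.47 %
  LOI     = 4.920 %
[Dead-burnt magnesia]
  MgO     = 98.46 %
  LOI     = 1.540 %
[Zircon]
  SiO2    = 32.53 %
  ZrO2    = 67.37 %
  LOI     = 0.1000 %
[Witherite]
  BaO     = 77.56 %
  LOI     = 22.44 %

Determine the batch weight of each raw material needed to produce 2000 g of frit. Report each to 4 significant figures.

Batch per 2000 g frit:
  Mg3Si4O10(OH)2: 1471 g
  Dead-burnt magnesia: 141.7 g
  Zircon: 410.6 g
  Witherite: 67.04 g
Total batch = 2090 g; LOI loss = 90.01 g; yield = 95.69%

The whole derivation carries full precision throughout; mid-chain values are printed rounded off to 4 significant figures as written; a single rounding completes every reported result — all derived quantities (net glass mass, yield, the totals, four oxide percentages, ignition loss) are computed from the batch weights at 2000 g of glass at full float precision precisely as stated by problem or answer.
Oxide-by-oxide targets in 2000 g frit:
  SiO2: 53.46% × 2000 = 1069 g
  ZrO2: 13.83% × 2000 = 276.6 g
  MgO: 30.12% × 2000 = 602.4 g
  BaO: 2.600% × 2000 = 52.00 g
Oxide-by-oxide audit given the weights on record, on the stated basis (sums match the target masses net of answer rounding effects):
  SiO2: 1471·0.6361 + 410.6·0.3253 = 1069 g (target 1069 g)
  ZrO2: 410.6·0.6737 = 276.6 g (target 276.6 g)
  MgO: 1471·0.3147 + 141.7·0.9846 = 602.4 g (target 602.4 g)
  BaO: 67.04·0.7756 = 52.00 g (target 52.00 g)
Glass-mass closure: batch Σ − ignition loss = 2000 g (targets for the oxides total 2000 g; with the basis standing at 2000 g — rounding explains the deltas).
Adding the batch up: Σ batch = 2090 g; LOI loss = Σ batch·LOI = 90.01 g; as yield: glass ÷ batch → 95.69%.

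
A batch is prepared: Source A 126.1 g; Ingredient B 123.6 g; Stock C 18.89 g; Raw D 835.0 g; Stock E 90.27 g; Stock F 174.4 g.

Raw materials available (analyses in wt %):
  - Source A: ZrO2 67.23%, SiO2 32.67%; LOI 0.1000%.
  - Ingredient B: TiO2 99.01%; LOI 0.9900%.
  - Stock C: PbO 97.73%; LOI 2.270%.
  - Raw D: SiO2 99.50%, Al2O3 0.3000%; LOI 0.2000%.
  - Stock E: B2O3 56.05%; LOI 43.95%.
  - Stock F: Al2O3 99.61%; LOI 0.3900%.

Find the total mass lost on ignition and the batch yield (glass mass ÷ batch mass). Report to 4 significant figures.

The intermediate values are displayed rounded off to 4 significant figures at each printed step. All arithmetic keeps full float precision in all steps — every reported figure includes exactly one rounding; all derived quantities are recomputed starting from the weights at 1324 g of glass at full float precision (glass mass, LOI, the totals, the six compositions, the yield) precisely as stated by the problem or answer text.
Loss on ignition, line by line:
  Source A: 126.1 × 0.001000 = 0.1261 g
  Ingredient B: 123.6 × 0.009900 = 1.224 g
  Stock C: 18.89 × 0.02270 = 0.4288 g
  Raw D: 835.0 × 0.002000 = 1.670 g
  Stock E: 90.27 × 0.4395 = 39.67 g
  Stock F: 174.4 × 0.003900 = 0.6802 g
Total LOI = 43.80 g
Glass = batch − LOI = 1368 − 43.80 = 1324 g

LOI loss = 43.80 g; glass = 1324 g; yield = 96.80%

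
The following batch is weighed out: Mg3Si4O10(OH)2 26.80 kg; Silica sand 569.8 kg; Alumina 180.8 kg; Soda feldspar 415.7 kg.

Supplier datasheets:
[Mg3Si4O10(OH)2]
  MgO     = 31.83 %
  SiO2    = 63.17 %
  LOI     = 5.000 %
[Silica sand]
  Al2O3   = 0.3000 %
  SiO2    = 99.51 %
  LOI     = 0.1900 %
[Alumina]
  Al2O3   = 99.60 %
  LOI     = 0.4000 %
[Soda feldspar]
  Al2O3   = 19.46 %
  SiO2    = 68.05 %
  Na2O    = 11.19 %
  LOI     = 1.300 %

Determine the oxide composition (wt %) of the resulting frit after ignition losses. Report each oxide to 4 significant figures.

Glass mass = 1185 kg (batch 1193 − LOI 8.550).
Composition: Al2O3 22.18%, MgO 0.7201%, SiO2 73.18%, Na2O 3.927%

In-progress results are displayed rounded to four significant digits on the page; full precision is kept through the solve; exactly one rounding lands on every reported figure — all derived quantities are carried from the weighed amounts at 1185 kg of glass in full float precision (totals, the yield, ignition loss, glass mass, the four compositions), as set out in the question or the answer.
Mass of each oxide from the mix:
  Al2O3: 569.8·0.003000 + 180.8·0.9960 + 415.7·0.1946 = 262.7 kg
  MgO: 26.80·0.3183 = 8.530 kg
  SiO2: 26.80·0.6317 + 569.8·0.9951 + 415.7·0.6805 = 866.8 kg
  Na2O: 415.7·0.1119 = 46.52 kg
LOI: 26.80·0.05000 + 569.8·0.001900 + 180.8·0.004000 + 415.7·0.01300 = 8.550 kg
batch − LOI leaves glass = 1193 − 8.550 = 1185 kg (the oxide masses sum to this)
oxide / glass × 100 gives the wt %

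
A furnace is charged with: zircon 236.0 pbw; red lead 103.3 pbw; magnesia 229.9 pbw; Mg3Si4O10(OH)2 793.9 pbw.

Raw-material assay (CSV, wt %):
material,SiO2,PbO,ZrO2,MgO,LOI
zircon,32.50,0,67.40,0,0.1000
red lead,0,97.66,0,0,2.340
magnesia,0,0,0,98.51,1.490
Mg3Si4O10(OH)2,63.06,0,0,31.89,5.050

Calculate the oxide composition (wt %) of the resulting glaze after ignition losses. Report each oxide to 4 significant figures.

Glass mass = 1317 pbw (batch 1363 − LOI 46.17).
Composition: SiO2 43.84%, PbO 7.660%, ZrO2 12.08%, MgO 36.42%

Every computation maintains exact precision at all times; values along the way appear (rounded to four significant figures) across the worked steps; exactly one rounding is applied to every reported value — the derived quantities, including ignition loss, four oxide percentages, the totals, yield, net glass mass, are computed from the weighed amounts per 1317 pbw of glass in exact precision as quoted within question or answer.
Oxide-by-oxide delivered mass:
  SiO2: 236.0·0.3250 + 793.9·0.6306 = 577.3 pbw
  PbO: 103.3·0.9766 = 100.9 pbw
  ZrO2: 236.0·0.6740 = 159.1 pbw
  MgO: 229.9·0.9851 + 793.9·0.3189 = 479.6 pbw
LOI: 236.0·0.001000 + 103.3·0.02340 + 229.9·0.01490 + 793.9·0.05050 = 46.17 pbw
Net of LOI, the glass mass = 1363 − 46.17 = 1317 pbw (the oxide masses sum to this)
wt % = oxide mass / glass mass × 100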